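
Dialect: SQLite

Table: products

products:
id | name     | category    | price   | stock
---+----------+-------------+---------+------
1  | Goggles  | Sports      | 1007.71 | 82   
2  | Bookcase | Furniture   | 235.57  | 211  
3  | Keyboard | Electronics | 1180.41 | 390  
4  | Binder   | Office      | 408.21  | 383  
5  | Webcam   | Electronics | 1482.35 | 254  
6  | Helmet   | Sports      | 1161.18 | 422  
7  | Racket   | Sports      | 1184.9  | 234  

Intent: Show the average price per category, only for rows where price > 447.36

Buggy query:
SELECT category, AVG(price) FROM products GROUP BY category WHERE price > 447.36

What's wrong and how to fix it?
Bug: WHERE cannot follow GROUP BY

Fix: Move the WHERE clause before GROUP BY

Corrected query:
SELECT category, AVG(price) FROM products WHERE price > 447.36 GROUP BY category

Result:
category    | AVG(price)
------------+-----------
Electronics | 1331.38   
Sports      | 1117.93   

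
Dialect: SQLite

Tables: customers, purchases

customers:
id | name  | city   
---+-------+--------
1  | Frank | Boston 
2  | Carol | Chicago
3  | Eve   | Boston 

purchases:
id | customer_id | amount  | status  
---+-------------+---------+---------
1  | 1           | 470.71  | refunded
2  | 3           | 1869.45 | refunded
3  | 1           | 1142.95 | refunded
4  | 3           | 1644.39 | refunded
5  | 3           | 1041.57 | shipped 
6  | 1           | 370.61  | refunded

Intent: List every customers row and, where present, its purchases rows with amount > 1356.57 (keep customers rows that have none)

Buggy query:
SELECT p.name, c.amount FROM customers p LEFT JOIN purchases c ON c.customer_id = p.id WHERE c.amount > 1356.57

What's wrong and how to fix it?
Bug: A WHERE condition on the right-hand table after LEFT JOIN drops unmatched parents

Fix: Put 'c.amount > 1356.57' in the JOIN's ON clause instead of WHERE

Corrected query:
SELECT p.name, c.amount FROM customers p LEFT JOIN purchases c ON c.customer_id = p.id AND c.amount > 1356.57

Result:
name  | amount 
------+--------
Frank | NULL   
Carol | NULL   
Eve   | 1644.39
Eve   | 1869.45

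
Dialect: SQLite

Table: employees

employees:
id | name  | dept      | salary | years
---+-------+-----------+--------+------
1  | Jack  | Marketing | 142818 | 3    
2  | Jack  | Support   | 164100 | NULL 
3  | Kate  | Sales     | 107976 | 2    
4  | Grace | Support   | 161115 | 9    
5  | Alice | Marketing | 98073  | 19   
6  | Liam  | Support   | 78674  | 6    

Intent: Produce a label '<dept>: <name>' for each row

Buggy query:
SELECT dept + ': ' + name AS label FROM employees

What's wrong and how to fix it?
Bug: SQLite uses || for string concatenation; + coerces text to numbers (yielding 0)

Fix: Replace + with || to concatenate text

Corrected query:
SELECT dept || ': ' || name AS label FROM employees

Result:
label           
----------------
Marketing: Jack 
Support: Jack   
Sales: Kate     
Support: Grace  
Marketing: Alice
Support: Liam   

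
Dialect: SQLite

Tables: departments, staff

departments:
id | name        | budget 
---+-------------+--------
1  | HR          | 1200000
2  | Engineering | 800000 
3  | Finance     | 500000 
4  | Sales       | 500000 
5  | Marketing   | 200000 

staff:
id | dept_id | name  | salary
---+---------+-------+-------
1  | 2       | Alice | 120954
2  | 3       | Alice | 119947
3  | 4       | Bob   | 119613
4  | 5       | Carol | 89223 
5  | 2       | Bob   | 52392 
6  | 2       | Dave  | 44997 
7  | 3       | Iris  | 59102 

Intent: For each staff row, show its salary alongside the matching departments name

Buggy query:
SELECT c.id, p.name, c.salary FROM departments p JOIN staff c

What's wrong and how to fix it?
Bug: Missing join condition: each staff row is matched to all departments rows instead of just its own

Fix: Add ON c.dept_id = p.id to the JOIN

Corrected query:
SELECT c.id, p.name, c.salary FROM departments p JOIN staff c ON c.dept_id = p.id

Result:
id | name        | salary
---+-------------+-------
1  | Engineering | 120954
2  | Finance     | 119947
3  | Sales       | 119613
4  | Marketing   | 89223 
5  | Engineering | 52392 
6  | Engineering | 44997 
7  | Finance     | 59102 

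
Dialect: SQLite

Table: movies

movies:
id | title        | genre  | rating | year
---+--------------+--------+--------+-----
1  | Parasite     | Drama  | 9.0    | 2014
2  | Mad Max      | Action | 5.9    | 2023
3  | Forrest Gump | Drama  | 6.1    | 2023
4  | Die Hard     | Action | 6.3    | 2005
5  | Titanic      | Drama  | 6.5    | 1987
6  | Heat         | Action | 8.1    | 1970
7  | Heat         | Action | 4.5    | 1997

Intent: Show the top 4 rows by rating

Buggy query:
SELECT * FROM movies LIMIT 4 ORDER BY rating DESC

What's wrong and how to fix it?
Bug: LIMIT must come after ORDER BY

Fix: Swap the clauses: ORDER BY first, then LIMIT

Corrected query:
SELECT * FROM movies ORDER BY rating DESC LIMIT 4

Result:
id | title    | genre  | rating | year
---+----------+--------+--------+-----
1  | Parasite | Drama  | 9      | 2014
6  | Heat     | Action | 8.1    | 1970
5  | Titanic  | Drama  | 6.5    | 1987
4  | Die Hard | Action | 6.3    | 2005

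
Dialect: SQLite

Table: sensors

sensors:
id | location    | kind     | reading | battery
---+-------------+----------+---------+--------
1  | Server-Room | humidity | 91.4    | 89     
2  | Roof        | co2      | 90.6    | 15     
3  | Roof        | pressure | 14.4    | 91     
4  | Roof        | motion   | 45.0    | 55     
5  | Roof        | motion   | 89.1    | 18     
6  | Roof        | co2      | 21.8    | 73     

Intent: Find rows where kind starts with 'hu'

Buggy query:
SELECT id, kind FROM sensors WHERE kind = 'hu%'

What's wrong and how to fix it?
Bug: Wildcards only work with LIKE; '=' treats '%' as a literal character

Fix: Replace '=' with LIKE so 'hu%' is treated as a pattern

Corrected query:
SELECT id, kind FROM sensors WHERE kind LIKE 'hu%'

Result:
id | kind    
---+---------
1  | humidity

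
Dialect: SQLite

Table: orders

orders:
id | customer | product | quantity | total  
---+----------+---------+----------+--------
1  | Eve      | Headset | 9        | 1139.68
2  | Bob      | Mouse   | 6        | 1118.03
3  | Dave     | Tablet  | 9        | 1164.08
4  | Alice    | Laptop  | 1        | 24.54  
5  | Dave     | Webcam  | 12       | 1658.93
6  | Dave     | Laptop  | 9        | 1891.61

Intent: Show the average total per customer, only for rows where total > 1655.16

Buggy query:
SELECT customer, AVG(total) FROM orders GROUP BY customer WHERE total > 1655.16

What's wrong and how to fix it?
Bug: WHERE cannot follow GROUP BY

Fix: Move the WHERE clause before GROUP BY

Corrected query:
SELECT customer, AVG(total) FROM orders WHERE total > 1655.16 GROUP BY customer

Result:
customer | AVG(total)
---------+-----------
Dave     | 1775.27   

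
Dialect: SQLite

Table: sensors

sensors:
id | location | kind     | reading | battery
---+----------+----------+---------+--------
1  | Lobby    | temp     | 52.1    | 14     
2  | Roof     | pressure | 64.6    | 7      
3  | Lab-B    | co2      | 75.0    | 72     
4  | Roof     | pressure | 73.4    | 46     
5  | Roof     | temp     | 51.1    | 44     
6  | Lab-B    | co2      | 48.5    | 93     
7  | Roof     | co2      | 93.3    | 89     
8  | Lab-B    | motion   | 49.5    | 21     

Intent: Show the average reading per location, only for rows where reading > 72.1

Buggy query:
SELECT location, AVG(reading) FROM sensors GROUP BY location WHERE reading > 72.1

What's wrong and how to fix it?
Bug: WHERE cannot follow GROUP BY

Fix: Place WHERE between FROM and GROUP BY

Corrected query:
SELECT location, AVG(reading) FROM sensors WHERE reading > 72.1 GROUP BY location

Result:
location | AVG(reading)
---------+-------------
Lab-B    | 75          
Roof     | 83.35       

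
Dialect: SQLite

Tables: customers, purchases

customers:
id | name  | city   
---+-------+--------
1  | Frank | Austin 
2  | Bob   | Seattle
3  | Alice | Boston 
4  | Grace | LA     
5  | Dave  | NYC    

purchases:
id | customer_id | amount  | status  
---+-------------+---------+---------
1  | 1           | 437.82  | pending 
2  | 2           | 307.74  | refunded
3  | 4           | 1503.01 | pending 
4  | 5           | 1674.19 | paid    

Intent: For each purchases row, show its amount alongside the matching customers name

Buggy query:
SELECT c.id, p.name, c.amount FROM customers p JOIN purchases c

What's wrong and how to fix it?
Bug: JOIN with no ON clause produces a cartesian product; every purchases row pairs with every customers row

Fix: Add ON c.customer_id = p.id to the JOIN

Corrected query:
SELECT c.id, p.name, c.amount FROM customers p JOIN purchases c ON c.customer_id = p.id

Result:
id | name  | amount 
---+-------+--------
1  | Frank | 437.82 
2  | Bob   | 307.74 
3  | Grace | 1503.01
4  | Dave  | 1674.19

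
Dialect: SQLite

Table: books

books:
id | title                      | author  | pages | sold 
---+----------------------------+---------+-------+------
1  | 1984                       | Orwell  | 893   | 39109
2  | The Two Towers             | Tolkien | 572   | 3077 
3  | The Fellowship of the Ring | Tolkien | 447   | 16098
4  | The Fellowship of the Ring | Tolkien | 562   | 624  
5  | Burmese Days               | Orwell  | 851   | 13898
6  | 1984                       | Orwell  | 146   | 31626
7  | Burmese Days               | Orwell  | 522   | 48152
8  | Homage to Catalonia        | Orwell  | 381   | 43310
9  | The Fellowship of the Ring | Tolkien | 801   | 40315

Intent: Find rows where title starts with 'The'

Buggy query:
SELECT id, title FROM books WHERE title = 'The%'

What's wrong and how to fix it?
Bug: '=' compares the literal string including the % character; pattern matching needs LIKE

Fix: Replace '=' with LIKE so 'The%' is treated as a pattern

Corrected query:
SELECT id, title FROM books WHERE title LIKE 'The%'

Result:
id | title                     
---+---------------------------
2  | The Two Towers            
3  | The Fellowship of the Ring
4  | The Fellowship of the Ring
9  | The Fellowship of the Ring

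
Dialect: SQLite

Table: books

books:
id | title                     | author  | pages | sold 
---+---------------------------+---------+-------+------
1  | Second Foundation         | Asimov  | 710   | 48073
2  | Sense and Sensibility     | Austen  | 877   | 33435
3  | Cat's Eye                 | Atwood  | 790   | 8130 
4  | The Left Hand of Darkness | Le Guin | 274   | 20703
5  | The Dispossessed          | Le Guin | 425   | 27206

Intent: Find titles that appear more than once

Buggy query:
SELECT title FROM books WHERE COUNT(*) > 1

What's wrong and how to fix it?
Bug: COUNT(*) is an aggregate and cannot be used in WHERE

Fix: Group first, then use HAVING for the count condition

Corrected query:
SELECT title FROM books GROUP BY title HAVING COUNT(*) > 1

Result:
(no rows)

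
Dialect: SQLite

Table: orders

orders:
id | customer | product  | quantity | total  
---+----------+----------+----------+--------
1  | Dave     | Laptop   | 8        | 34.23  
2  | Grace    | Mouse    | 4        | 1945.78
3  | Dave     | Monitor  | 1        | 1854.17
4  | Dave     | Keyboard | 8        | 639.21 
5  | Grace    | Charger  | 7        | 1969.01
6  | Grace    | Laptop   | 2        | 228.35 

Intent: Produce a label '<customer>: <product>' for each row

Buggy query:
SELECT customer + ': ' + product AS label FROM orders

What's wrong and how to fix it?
Bug: SQLite uses || for string concatenation; + coerces text to numbers (yielding 0)

Fix: Use the || operator for string concatenation

Corrected query:
SELECT customer || ': ' || product AS label FROM orders

Result:
label         
--------------
Dave: Laptop  
Grace: Mouse  
Dave: Monitor 
Dave: Keyboard
Grace: Charger
Grace: Laptop 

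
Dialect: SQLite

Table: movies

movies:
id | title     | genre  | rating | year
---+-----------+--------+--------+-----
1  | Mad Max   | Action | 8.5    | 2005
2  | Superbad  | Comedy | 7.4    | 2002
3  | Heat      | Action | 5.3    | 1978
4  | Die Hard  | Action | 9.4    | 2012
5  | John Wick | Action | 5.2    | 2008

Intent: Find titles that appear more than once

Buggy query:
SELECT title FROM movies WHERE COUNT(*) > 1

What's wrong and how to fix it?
Bug: COUNT(*) is an aggregate and cannot be used in WHERE

Fix: Group first, then use HAVING for the count condition

Corrected query:
SELECT title FROM movies GROUP BY title HAVING COUNT(*) > 1

Result:
(no rows)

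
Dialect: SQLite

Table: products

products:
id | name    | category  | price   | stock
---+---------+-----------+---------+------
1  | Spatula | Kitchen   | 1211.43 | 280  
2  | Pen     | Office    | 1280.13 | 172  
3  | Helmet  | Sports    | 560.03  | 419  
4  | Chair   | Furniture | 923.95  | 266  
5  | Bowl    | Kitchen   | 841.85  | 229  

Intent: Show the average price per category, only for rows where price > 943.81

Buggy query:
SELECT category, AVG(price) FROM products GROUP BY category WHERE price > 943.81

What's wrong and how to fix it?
Bug: Row-level WHERE must come before GROUP BY in the clause order

Fix: Move the WHERE clause before GROUP BY

Corrected query:
SELECT category, AVG(price) FROM products WHERE price > 943.81 GROUP BY category

Result:
category | AVG(price)
---------+-----------
Kitchen  | 1211.43   
Office   | 1280.13   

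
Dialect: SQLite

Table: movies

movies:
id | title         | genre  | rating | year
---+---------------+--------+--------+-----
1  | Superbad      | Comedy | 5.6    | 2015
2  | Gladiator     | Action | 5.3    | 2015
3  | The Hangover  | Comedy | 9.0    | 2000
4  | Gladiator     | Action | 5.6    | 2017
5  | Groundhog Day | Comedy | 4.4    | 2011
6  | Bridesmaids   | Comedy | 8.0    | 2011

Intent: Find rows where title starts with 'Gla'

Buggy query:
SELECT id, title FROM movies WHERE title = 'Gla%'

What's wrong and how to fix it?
Bug: Wildcards only work with LIKE; '=' treats '%' as a literal character

Fix: Replace '=' with LIKE so 'Gla%' is treated as a pattern

Corrected query:
SELECT id, title FROM movies WHERE title LIKE 'Gla%'

Result:
id | title    
---+----------
2  | Gladiator
4  | Gladiator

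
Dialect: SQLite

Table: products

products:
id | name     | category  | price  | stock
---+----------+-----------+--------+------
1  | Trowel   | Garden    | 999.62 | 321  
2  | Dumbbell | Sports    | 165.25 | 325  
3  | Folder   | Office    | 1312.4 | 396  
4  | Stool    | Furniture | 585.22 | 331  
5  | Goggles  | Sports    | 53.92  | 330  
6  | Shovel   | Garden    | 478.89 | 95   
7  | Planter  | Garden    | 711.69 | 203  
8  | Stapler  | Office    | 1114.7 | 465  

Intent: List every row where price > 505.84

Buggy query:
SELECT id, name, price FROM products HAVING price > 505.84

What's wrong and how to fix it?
Bug: This is a non-aggregate query (no GROUP BY, no aggregates), so in SQLite the HAVING clause is invalid here; a row-level condition belongs in WHERE

Fix: Use WHERE for row-level filtering

Corrected query:
SELECT id, name, price FROM products WHERE price > 505.84

Result:
id | name    | price 
---+---------+-------
1  | Trowel  | 999.62
3  | Folder  | 1312.4
4  | Stool   | 585.22
7  | Planter | 711.69
8  | Stapler | 1114.7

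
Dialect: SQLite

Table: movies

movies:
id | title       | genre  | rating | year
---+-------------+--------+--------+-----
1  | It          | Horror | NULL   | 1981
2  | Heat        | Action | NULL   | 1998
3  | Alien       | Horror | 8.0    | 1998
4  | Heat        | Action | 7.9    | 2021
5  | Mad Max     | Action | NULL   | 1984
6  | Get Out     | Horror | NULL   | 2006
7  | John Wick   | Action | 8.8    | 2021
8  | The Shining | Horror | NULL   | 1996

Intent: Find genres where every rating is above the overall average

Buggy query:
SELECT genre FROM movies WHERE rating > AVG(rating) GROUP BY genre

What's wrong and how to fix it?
Bug: WHERE evaluates per row before aggregation, so AVG() is unavailable

Fix: Use a subquery for AVG and a HAVING MIN(...) filter so the condition holds for every row in the group

Corrected query:
SELECT genre FROM movies GROUP BY genre HAVING MIN(rating) > (SELECT AVG(rating) FROM movies)

Result:
(no rows)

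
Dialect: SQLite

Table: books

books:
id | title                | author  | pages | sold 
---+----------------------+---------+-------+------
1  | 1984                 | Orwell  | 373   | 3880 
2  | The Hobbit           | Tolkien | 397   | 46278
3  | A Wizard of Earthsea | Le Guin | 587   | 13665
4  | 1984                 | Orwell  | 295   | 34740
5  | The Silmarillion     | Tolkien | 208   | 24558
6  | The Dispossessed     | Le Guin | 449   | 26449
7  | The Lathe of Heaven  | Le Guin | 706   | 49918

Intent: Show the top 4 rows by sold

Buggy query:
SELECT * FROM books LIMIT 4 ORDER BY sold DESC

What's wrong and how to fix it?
Bug: ORDER BY cannot follow LIMIT; LIMIT is the final clause

Fix: Swap the clauses: ORDER BY first, then LIMIT

Corrected query:
SELECT * FROM books ORDER BY sold DESC LIMIT 4

Result:
id | title               | author  | pages | sold 
---+---------------------+---------+-------+------
7  | The Lathe of Heaven | Le Guin | 706   | 49918
2  | The Hobbit          | Tolkien | 397   | 46278
4  | 1984                | Orwell  | 295   | 34740
6  | The Dispossessed    | Le Guin | 449   | 26449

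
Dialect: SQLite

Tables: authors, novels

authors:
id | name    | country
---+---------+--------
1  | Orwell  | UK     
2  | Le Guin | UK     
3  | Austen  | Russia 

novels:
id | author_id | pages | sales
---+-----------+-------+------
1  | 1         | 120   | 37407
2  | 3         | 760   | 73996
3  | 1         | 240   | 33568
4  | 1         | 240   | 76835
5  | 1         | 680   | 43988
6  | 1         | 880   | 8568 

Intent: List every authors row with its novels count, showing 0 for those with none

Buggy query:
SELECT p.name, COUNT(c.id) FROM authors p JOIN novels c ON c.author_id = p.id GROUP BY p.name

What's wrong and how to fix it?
Bug: An inner join excludes parents with zero children

Fix: Switch to LEFT JOIN to retain unmatched parent rows

Corrected query:
SELECT p.name, COUNT(c.id) FROM authors p LEFT JOIN novels c ON c.author_id = p.id GROUP BY p.name

Result:
name    | COUNT(c.id)
--------+------------
Austen  | 1          
Le Guin | 0          
Orwell  | 5          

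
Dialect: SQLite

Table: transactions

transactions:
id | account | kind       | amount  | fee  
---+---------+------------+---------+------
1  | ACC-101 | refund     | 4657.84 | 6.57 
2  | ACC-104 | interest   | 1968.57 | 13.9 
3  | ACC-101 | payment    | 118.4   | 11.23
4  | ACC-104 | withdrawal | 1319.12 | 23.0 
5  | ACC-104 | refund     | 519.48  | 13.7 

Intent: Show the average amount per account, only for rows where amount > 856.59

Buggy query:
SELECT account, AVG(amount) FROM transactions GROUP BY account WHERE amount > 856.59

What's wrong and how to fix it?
Bug: Row-level WHERE must come before GROUP BY in the clause order

Fix: Move the WHERE clause before GROUP BY

Corrected query:
SELECT account, AVG(amount) FROM transactions WHERE amount > 856.59 GROUP BY account

Result:
account | AVG(amount)
--------+------------
ACC-101 | 4657.84    
ACC-104 | 1643.845   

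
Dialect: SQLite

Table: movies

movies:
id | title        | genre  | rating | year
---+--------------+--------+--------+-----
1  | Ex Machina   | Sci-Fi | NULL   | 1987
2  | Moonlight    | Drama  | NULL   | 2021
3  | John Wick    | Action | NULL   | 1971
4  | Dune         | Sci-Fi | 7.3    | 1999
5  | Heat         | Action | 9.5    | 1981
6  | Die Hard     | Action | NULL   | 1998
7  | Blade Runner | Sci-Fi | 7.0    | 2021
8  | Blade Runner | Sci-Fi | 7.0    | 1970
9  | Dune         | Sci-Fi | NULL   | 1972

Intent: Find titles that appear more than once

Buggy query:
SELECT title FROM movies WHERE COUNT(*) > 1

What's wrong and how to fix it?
Bug: COUNT(*) is an aggregate and cannot be used in WHERE

Fix: GROUP BY title, then filter groups with HAVING COUNT(*) > 1

Corrected query:
SELECT title FROM movies GROUP BY title HAVING COUNT(*) > 1

Result:
title       
------------
Blade Runner
Dune        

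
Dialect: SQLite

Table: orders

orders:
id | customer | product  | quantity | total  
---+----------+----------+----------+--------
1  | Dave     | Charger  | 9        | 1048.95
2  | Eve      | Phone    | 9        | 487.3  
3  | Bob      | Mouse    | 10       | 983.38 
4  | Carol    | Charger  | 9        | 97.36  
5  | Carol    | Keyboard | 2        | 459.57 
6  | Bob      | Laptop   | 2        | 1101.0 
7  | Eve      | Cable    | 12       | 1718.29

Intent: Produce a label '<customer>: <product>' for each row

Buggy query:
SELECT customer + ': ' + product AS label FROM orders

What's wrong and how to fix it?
Bug: SQLite uses || for string concatenation; + coerces text to numbers (yielding 0)

Fix: Replace + with || to concatenate text

Corrected query:
SELECT customer || ': ' || product AS label FROM orders

Result:
label          
---------------
Dave: Charger  
Eve: Phone     
Bob: Mouse     
Carol: Charger 
Carol: Keyboard
Bob: Laptop    
Eve: Cable     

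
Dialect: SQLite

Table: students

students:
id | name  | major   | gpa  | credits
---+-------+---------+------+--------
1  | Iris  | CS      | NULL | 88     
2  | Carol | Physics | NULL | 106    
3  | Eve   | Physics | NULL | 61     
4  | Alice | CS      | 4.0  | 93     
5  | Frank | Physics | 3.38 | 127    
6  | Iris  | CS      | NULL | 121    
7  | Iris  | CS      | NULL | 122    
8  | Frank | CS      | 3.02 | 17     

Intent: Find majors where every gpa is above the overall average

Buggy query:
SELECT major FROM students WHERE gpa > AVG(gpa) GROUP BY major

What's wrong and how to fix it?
Bug: AVG() is an aggregate; it can't sit directly in WHERE

Fix: Use a subquery for AVG and a HAVING MIN(...) filter so the condition holds for every row in the group

Corrected query:
SELECT major FROM students GROUP BY major HAVING MIN(gpa) > (SELECT AVG(gpa) FROM students)

Result:
(no rows)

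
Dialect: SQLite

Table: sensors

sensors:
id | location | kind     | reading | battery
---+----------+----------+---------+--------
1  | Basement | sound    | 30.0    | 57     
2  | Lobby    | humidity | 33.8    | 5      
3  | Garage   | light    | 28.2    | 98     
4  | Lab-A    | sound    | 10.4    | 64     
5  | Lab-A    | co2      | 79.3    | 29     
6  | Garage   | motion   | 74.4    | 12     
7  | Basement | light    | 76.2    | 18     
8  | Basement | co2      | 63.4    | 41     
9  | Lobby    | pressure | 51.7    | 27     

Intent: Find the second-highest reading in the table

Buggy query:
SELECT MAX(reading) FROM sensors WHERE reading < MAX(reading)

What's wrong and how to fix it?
Bug: MAX(reading) on the right of the comparison is an aggregate-in-WHERE error

Fix: Compute the overall MAX in a subquery, then take MAX of rows below it

Corrected query:
SELECT MAX(reading) FROM sensors WHERE reading < (SELECT MAX(reading) FROM sensors)

Result:
MAX(reading)
------------
76.2        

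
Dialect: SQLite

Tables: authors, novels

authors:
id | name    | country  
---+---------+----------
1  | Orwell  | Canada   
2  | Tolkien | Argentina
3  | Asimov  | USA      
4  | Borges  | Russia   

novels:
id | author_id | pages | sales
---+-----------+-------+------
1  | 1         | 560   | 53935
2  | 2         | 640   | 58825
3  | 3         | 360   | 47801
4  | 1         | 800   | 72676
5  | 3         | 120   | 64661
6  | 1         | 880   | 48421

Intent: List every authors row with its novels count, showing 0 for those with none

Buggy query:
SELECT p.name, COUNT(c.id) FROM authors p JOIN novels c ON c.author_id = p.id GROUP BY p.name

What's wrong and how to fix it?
Bug: An inner join excludes parents with zero children

Fix: Switch to LEFT JOIN to retain unmatched parent rows

Corrected query:
SELECT p.name, COUNT(c.id) FROM authors p LEFT JOIN novels c ON c.author_id = p.id GROUP BY p.name

Result:
name    | COUNT(c.id)
--------+------------
Asimov  | 2          
Borges  | 0          
Orwell  | 3          
Tolkien | 1          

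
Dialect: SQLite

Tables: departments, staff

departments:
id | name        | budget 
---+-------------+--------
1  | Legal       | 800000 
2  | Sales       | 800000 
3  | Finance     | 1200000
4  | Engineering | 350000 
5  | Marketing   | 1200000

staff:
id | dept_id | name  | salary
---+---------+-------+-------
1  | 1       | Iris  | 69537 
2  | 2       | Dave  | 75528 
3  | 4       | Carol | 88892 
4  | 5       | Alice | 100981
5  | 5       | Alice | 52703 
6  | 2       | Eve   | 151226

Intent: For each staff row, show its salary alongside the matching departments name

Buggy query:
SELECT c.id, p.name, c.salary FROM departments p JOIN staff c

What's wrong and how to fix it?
Bug: Missing join condition: each staff row is matched to all departments rows instead of just its own

Fix: Specify the join condition linking the foreign key to the parent id

Corrected query:
SELECT c.id, p.name, c.salary FROM departments p JOIN staff c ON c.dept_id = p.id

Result:
id | name        | salary
---+-------------+-------
1  | Legal       | 69537 
2  | Sales       | 75528 
3  | Engineering | 88892 
4  | Marketing   | 100981
5  | Marketing   | 52703 
6  | Sales       | 151226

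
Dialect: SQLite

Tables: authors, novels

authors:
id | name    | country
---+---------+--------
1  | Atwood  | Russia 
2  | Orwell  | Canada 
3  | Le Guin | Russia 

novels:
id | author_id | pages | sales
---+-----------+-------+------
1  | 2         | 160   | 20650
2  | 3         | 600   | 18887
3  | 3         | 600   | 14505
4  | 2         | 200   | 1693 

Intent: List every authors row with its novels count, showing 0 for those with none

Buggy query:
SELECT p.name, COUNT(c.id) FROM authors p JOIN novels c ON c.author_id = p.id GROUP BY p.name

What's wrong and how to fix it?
Bug: INNER JOIN drops authors rows that have no matching novels rows

Fix: Switch to LEFT JOIN to retain unmatched parent rows

Corrected query:
SELECT p.name, COUNT(c.id) FROM authors p LEFT JOIN novels c ON c.author_id = p.id GROUP BY p.name

Result:
name    | COUNT(c.id)
--------+------------
Atwood  | 0          
Le Guin | 2          
Orwell  | 2          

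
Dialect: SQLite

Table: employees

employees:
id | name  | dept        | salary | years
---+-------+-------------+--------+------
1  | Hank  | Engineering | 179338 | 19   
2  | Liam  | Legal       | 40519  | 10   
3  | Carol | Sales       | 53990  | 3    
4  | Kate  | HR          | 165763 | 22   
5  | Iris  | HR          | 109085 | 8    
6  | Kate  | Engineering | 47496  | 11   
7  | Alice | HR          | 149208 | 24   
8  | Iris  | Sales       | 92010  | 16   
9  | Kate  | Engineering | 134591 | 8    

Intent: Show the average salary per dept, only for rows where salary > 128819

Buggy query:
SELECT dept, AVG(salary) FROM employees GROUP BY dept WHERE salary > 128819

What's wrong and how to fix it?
Bug: Row-level WHERE must come before GROUP BY in the clause order

Fix: Place WHERE between FROM and GROUP BY

Corrected query:
SELECT dept, AVG(salary) FROM employees WHERE salary > 128819 GROUP BY dept

Result:
dept        | AVG(salary)
------------+------------
Engineering | 156964.5   
HR          | 157485.5   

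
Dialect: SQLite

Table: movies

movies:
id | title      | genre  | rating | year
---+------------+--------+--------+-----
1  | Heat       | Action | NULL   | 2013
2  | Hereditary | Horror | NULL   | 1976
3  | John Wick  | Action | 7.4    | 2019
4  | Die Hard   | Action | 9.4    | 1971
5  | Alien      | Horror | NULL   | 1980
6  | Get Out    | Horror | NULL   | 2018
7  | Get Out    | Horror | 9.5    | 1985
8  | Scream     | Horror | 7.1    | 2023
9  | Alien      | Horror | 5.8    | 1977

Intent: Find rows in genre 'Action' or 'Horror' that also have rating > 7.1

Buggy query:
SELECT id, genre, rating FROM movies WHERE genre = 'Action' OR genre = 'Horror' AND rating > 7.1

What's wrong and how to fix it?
Bug: Without parentheses, AND is evaluated before OR, so the rating filter only applies to the 'Horror' branch

Fix: Add parentheses around the OR so the AND applies to both alternatives

Corrected query:
SELECT id, genre, rating FROM movies WHERE (genre = 'Action' OR genre = 'Horror') AND rating > 7.1

Result:
id | genre  | rating
---+--------+-------
3  | Action | 7.4   
4  | Action | 9.4   
7  | Horror | 9.5   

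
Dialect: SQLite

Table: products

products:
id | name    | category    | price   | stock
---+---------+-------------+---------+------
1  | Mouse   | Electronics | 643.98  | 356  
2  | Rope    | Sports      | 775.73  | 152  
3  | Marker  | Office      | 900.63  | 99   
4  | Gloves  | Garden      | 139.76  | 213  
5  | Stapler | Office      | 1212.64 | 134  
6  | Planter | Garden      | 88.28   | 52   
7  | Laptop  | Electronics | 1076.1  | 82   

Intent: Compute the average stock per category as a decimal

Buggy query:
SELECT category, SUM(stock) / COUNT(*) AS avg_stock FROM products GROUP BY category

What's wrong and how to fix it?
Bug: Both operands are integers, so '/' performs integer division and truncates

Fix: Cast one side to REAL so the division keeps the fractional part

Corrected query:
SELECT category, SUM(stock) * 1.0 / COUNT(*) AS avg_stock FROM products GROUP BY category

Result:
category    | avg_stock
------------+----------
Electronics | 219      
Garden      | 132.5    
Office      | 116.5    
Sports      | 152      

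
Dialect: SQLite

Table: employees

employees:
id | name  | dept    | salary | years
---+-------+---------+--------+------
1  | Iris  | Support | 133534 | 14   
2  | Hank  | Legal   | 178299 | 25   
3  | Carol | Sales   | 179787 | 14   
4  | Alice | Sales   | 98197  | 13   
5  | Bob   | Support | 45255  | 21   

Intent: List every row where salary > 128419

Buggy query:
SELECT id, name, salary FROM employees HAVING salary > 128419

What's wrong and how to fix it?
Bug: HAVING filters the output of aggregation, but this query has no GROUP BY and no aggregate functions, so SQLite rejects it (HAVING clause on a non-aggregate query); the condition here is per row

Fix: Use WHERE for row-level filtering

Corrected query:
SELECT id, name, salary FROM employees WHERE salary > 128419

Result:
id | name  | salary
---+-------+-------
1  | Iris  | 133534
2  | Hank  | 178299
3  | Carol | 179787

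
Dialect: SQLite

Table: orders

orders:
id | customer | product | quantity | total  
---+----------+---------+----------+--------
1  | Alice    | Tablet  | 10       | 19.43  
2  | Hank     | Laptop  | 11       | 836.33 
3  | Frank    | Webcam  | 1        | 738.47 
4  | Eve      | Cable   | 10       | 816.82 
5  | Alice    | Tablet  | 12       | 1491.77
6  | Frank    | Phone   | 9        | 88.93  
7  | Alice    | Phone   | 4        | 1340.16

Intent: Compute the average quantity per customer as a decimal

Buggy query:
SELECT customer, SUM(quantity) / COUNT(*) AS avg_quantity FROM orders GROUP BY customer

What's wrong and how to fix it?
Bug: Both operands are integers, so '/' performs integer division and truncates

Fix: Cast one side to REAL so the division keeps the fractional part

Corrected query:
SELECT customer, SUM(quantity) * 1.0 / COUNT(*) AS avg_quantity FROM orders GROUP BY customer

Result:
customer | avg_quantity
---------+-------------
Alice    | 8.666667    
Eve      | 10          
Frank    | 5           
Hank     | 11          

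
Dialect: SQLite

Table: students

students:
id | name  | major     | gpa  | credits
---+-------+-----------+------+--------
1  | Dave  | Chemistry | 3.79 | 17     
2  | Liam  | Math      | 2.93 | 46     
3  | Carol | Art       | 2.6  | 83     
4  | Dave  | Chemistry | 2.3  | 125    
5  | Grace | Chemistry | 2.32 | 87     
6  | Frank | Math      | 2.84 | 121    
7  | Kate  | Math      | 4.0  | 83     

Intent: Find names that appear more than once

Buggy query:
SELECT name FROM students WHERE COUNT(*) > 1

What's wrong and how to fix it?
Bug: COUNT(*) is an aggregate and cannot be used in WHERE

Fix: Group first, then use HAVING for the count condition

Corrected query:
SELECT name FROM students GROUP BY name HAVING COUNT(*) > 1

Result:
name
----
Dave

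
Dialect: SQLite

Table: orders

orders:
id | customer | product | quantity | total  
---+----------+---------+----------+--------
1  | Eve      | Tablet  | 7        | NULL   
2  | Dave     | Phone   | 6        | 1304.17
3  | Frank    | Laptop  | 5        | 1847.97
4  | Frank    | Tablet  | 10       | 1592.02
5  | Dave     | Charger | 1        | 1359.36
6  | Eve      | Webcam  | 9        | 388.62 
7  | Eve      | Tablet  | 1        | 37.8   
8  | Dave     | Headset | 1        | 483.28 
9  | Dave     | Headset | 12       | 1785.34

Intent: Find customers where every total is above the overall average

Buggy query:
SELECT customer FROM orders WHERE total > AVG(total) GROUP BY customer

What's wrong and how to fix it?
Bug: AVG() is an aggregate; it can't sit directly in WHERE

Fix: Use a subquery for AVG and a HAVING MIN(...) filter so the condition holds for every row in the group

Corrected query:
SELECT customer FROM orders GROUP BY customer HAVING MIN(total) > (SELECT AVG(total) FROM orders)

Result:
customer
--------
Frank   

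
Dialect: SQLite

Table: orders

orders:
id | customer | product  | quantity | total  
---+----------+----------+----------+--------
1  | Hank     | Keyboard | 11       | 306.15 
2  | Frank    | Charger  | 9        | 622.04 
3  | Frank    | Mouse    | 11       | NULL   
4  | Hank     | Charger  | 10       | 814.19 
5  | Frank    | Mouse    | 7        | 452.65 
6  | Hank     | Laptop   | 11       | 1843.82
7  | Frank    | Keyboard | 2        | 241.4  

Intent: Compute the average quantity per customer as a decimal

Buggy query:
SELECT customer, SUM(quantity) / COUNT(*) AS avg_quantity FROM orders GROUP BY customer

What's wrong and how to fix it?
Bug: Both operands are integers, so '/' performs integer division and truncates

Fix: Multiply by 1.0 (or CAST to REAL) to force floating-point division

Corrected query:
SELECT customer, SUM(quantity) * 1.0 / COUNT(*) AS avg_quantity FROM orders GROUP BY customer

Result:
customer | avg_quantity
---------+-------------
Frank    | 7.25        
Hank     | 10.666667   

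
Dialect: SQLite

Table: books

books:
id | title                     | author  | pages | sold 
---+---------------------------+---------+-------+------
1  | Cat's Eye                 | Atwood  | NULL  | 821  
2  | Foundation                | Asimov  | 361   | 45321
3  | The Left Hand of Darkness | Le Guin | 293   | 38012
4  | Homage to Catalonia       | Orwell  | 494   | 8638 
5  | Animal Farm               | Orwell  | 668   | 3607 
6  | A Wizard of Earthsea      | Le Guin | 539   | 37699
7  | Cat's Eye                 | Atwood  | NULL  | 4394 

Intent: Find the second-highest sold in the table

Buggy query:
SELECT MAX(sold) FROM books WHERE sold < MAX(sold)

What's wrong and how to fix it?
Bug: MAX(sold) on the right of the comparison is an aggregate-in-WHERE error

Fix: Put the inner MAX in a scalar subquery

Corrected query:
SELECT MAX(sold) FROM books WHERE sold < (SELECT MAX(sold) FROM books)

Result:
MAX(sold)
---------
38012    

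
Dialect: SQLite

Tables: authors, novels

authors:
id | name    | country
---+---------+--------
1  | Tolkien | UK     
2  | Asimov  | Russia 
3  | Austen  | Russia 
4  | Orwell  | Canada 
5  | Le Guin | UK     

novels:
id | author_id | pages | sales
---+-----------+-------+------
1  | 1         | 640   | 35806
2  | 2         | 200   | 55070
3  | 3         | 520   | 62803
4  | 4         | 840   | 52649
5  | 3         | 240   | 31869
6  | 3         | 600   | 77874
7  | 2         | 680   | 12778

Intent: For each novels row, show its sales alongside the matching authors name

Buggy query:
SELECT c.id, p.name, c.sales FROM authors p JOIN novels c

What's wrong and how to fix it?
Bug: JOIN with no ON clause produces a cartesian product; every novels row pairs with every authors row

Fix: Specify the join condition linking the foreign key to the parent id

Corrected query:
SELECT c.id, p.name, c.sales FROM authors p JOIN novels c ON c.author_id = p.id

Result:
id | name    | sales
---+---------+------
1  | Tolkien | 35806
2  | Asimov  | 55070
3  | Austen  | 62803
4  | Orwell  | 52649
5  | Austen  | 31869
6  | Austen  | 77874
7  | Asimov  | 12778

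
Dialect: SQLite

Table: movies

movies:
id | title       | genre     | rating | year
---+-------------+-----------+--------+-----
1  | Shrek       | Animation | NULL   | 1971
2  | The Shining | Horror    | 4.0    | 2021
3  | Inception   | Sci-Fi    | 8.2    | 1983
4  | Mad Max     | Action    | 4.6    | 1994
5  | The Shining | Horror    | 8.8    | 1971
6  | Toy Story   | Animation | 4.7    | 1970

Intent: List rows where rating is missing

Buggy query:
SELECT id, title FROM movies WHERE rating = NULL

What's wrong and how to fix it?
Bug: Comparing to NULL with '=' never matches; NULL = NULL is unknown, not true

Fix: Replace '= NULL' with 'IS NULL'

Corrected query:
SELECT id, title FROM movies WHERE rating IS NULL

Result:
id | title
---+------
1  | Shrek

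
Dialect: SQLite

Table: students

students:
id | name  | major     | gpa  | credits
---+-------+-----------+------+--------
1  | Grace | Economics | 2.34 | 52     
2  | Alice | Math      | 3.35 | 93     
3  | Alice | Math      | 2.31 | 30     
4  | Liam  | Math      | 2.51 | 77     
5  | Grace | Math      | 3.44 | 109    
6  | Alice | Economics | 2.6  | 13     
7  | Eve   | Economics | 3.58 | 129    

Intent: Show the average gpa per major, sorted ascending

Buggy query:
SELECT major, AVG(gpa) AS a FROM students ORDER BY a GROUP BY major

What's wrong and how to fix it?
Bug: ORDER BY appears before GROUP BY; SQL clause order requires GROUP BY first

Fix: Move ORDER BY to the end, after GROUP BY

Corrected query:
SELECT major, AVG(gpa) AS a FROM students GROUP BY major ORDER BY a

Result:
major     | a     
----------+-------
Economics | 2.84  
Math      | 2.9025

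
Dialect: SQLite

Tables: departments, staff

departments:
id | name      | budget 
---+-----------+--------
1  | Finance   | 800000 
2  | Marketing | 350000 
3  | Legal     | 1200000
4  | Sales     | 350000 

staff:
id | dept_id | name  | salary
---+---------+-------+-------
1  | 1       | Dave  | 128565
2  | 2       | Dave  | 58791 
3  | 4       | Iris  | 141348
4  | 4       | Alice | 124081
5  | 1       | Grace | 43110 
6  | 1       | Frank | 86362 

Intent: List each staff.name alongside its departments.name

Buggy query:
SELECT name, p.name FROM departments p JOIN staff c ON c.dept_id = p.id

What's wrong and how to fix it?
Bug: 'name' exists in both joined tables, so the database can't tell which one is meant

Fix: Qualify the column with its table alias (c.name)

Corrected query:
SELECT c.name, p.name FROM departments p JOIN staff c ON c.dept_id = p.id

Result:
name  | name     
------+----------
Dave  | Finance  
Dave  | Marketing
Iris  | Sales    
Alice | Sales    
Grace | Finance  
Frank | Finance  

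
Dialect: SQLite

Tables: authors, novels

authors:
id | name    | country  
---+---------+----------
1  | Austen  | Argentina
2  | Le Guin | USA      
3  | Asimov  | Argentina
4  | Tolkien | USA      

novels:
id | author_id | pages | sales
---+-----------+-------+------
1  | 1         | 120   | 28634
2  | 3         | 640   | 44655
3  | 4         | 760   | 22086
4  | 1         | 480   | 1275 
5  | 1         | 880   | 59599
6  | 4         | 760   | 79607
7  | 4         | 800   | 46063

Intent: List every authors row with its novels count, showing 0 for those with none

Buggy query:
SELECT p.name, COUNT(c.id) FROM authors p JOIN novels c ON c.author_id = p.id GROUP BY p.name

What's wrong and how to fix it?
Bug: An inner join excludes parents with zero children

Fix: Switch to LEFT JOIN to retain unmatched parent rows

Corrected query:
SELECT p.name, COUNT(c.id) FROM authors p LEFT JOIN novels c ON c.author_id = p.id GROUP BY p.name

Result:
name    | COUNT(c.id)
--------+------------
Asimov  | 1          
Austen  | 3          
Le Guin | 0          
Tolkien | 3          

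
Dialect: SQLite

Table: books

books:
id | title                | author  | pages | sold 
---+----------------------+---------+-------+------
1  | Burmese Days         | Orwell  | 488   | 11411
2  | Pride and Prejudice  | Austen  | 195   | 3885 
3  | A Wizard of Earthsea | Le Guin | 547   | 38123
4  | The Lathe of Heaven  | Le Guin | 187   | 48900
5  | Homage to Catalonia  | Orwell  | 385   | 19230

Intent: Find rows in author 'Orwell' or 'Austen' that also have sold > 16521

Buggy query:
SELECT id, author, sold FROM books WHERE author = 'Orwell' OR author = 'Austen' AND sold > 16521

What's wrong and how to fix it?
Bug: Without parentheses, AND is evaluated before OR, so the sold filter only applies to the 'Austen' branch

Fix: Add parentheses around the OR so the AND applies to both alternatives

Corrected query:
SELECT id, author, sold FROM books WHERE (author = 'Orwell' OR author = 'Austen') AND sold > 16521

Result:
id | author | sold 
---+--------+------
5  | Orwell | 19230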